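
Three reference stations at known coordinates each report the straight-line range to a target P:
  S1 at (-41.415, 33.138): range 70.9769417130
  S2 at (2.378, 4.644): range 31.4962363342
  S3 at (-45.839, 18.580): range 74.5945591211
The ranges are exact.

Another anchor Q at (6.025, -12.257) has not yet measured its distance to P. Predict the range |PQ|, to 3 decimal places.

eq1: (x + 41.415)² + (y − 33.138)² = 70.9769417130²
eq2: (x − 2.378)² + (y − 4.644)² = 31.4962363342²
eq3: (x + 45.839)² + (y − 18.580)² = 74.5945591211²
eq1−eq2, eq1−eq3 (x²,y² cancel):
  87.586·x − 56.988·y = 1259.605703
  -8.848·x − 29.116·y = -893.520944
det = 87.586·-29.116 − -56.988·-8.848 = -3054.383800
x = (1259.605703·-29.116 − -56.988·-893.520944) / -3054.383800 = 28.678338
y = (87.586·-893.520944 − 1259.605703·-8.848) / -3054.383800 = 21.973314
|P − Q| = √((28.678338 − 6.025)² + (21.973314 − -12.257)²) = 41.047389

41.047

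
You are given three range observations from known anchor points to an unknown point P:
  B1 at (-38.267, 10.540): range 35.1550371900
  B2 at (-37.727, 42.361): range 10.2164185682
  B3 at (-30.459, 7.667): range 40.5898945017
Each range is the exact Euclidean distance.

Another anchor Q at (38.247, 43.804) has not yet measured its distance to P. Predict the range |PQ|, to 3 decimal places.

85.988

eq1: (x + 38.267)² + (y − 10.540)² = 35.1550371900²
eq2: (x + 37.727)² + (y − 42.361)² = 10.2164185682²
eq3: (x + 30.459)² + (y − 7.667)² = 40.5898945017²
eq2−eq1, eq2−eq3 (x²,y² cancel):
  -1.080·x − 63.642·y = -2773.827392
  14.536·x − 69.388·y = -3774.411607
det = -1.080·-69.388 − -63.642·14.536 = 1000.039152
x = (-2773.827392·-69.388 − -63.642·-3774.411607) / 1000.039152 = -47.738899
y = (-1.080·-3774.411607 − -2773.827392·14.536) / 1000.039152 = 44.394981
|P − Q| = √((-47.738899 − 38.247)² + (44.394981 − 43.804)²) = 85.987930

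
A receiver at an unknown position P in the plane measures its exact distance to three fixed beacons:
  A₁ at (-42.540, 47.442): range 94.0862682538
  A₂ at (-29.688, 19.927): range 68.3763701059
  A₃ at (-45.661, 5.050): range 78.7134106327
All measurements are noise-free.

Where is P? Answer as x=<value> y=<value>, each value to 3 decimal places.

eq1: (x + 42.540)² + (y − 47.442)² = 94.0862682538²
eq2: (x + 29.688)² + (y − 19.927)² = 68.3763701059²
eq3: (x + 45.661)² + (y − 5.050)² = 78.7134106327²
eq1−eq3, eq1−eq2 (x²,y² cancel):
  -6.242·x − 84.784·y = 706.459317
  25.704·x − 55.030·y = 1394.965594
det = -6.242·-55.030 − -84.784·25.704 = 2522.785196
x = (706.459317·-55.030 − -84.784·1394.965594) / 2522.785196 = 31.470894
y = (-6.242·1394.965594 − 706.459317·25.704) / 2522.785196 = -10.649423

x=31.471 y=-10.649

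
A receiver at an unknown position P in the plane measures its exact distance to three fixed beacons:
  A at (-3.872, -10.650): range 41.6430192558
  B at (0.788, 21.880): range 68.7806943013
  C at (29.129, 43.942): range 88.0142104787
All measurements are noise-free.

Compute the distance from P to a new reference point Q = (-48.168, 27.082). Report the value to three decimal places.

eq1: (x + 3.872)² + (y + 10.650)² = 41.6430192558²
eq2: (x − 0.788)² + (y − 21.880)² = 68.7806943013²
eq3: (x − 29.129)² + (y − 43.942)² = 88.0142104787²
eq2−eq1, eq2−eq3 (x²,y² cancel):
  -9.320·x − 65.060·y = 2645.702396
  56.682·x + 44.124·y = -715.674677
det = -9.320·44.124 − -65.060·56.682 = 3276.495240
x = (2645.702396·44.124 − -65.060·-715.674677) / 3276.495240 = 21.418367
y = (-9.320·-715.674677 − 2645.702396·56.682) / 3276.495240 = -43.733808
|P − Q| = √((21.418367 − -48.168)² + (-43.733808 − 27.082)²) = 99.283137

99.283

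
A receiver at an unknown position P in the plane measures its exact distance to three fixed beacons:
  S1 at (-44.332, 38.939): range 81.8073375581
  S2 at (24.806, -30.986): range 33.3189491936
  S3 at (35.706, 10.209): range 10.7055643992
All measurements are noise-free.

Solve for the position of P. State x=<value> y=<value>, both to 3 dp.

x=28.713 y=2.103

eq1: (x + 44.332)² + (y − 38.939)² = 81.8073375581²
eq2: (x − 24.806)² + (y + 30.986)² = 33.3189491936²
eq3: (x − 35.706)² + (y − 10.209)² = 10.7055643992²
eq2−eq1, eq2−eq3 (x²,y² cancel):
  -138.276·x + 139.850·y = -3676.185990
  21.800·x + 82.390·y = 799.215551
det = -138.276·82.390 − 139.850·21.800 = -14441.289640
x = (-3676.185990·82.390 − 139.850·799.215551) / -14441.289640 = 28.712897
y = (-138.276·799.215551 − -3676.185990·21.800) / -14441.289640 = 2.103100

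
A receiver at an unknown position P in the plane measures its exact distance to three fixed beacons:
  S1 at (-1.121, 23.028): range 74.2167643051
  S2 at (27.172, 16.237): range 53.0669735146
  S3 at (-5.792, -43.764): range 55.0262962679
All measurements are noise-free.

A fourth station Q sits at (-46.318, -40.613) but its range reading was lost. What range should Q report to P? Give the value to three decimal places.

eq1: (x + 1.121)² + (y − 23.028)² = 74.2167643051²
eq2: (x − 27.172)² + (y − 16.237)² = 53.0669735146²
eq3: (x + 5.792)² + (y + 43.764)² = 55.0262962679²
eq3−eq1, eq3−eq2 (x²,y² cancel):
  9.342·x + 133.584·y = -3897.524358
  65.928·x + 120.002·y = -735.087604
det = 9.342·120.002 − 133.584·65.928 = -7685.867268
x = (-3897.524358·120.002 − 133.584·-735.087604) / -7685.867268 = 48.077174
y = (9.342·-735.087604 − -3897.524358·65.928) / -7685.867268 = -32.538787
|P − Q| = √((48.077174 − -46.318)² + (-32.538787 − -40.613)²) = 94.739863

94.740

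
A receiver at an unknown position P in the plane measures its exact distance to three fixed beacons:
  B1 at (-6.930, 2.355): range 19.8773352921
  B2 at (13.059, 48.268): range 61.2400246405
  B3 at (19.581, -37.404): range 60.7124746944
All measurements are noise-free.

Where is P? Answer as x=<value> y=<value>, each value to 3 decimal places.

x=-26.799 y=1.774

eq1: (x + 6.930)² + (y − 2.355)² = 19.8773352921²
eq2: (x − 13.059)² + (y − 48.268)² = 61.2400246405²
eq3: (x − 19.581)² + (y + 37.404)² = 60.7124746944²
eq3−eq2, eq3−eq1 (x²,y² cancel):
  -13.044·x + 171.344·y = 653.526494
  -53.022·x + 79.518·y = 1561.992273
det = -13.044·79.518 − 171.344·-53.022 = 8047.768776
x = (653.526494·79.518 − 171.344·1561.992273) / 8047.768776 = -26.798842
y = (-13.044·1561.992273 − 653.526494·-53.022) / 8047.768776 = 1.773989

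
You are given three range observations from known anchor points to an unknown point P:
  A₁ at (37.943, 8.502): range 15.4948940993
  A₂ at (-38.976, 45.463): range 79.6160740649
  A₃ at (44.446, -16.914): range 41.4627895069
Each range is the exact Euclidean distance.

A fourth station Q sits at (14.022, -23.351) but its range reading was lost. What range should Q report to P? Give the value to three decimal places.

52.933

eq1: (x − 37.943)² + (y − 8.502)² = 15.4948940993²
eq2: (x + 38.976)² + (y − 45.463)² = 79.6160740649²
eq3: (x − 44.446)² + (y + 16.914)² = 41.4627895069²
eq3−eq1, eq3−eq2 (x²,y² cancel):
  -13.006·x + 50.832·y = 729.496112
  -166.844·x + 124.754·y = -3295.073703
det = -13.006·124.754 − 50.832·-166.844 = 6858.463684
x = (729.496112·124.754 − 50.832·-3295.073703) / 6858.463684 = 37.691057
y = (-13.006·-3295.073703 − 729.496112·-166.844) / 6858.463684 = 23.994846
|P − Q| = √((37.691057 − 14.022)² + (23.994846 − -23.351)²) = 52.932536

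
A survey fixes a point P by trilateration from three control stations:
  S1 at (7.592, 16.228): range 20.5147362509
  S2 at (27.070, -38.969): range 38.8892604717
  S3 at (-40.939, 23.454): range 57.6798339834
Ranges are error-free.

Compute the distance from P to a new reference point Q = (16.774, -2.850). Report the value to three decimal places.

eq1: (x − 7.592)² + (y − 16.228)² = 20.5147362509²
eq2: (x − 27.070)² + (y + 38.969)² = 38.8892604717²
eq3: (x + 40.939)² + (y − 23.454)² = 57.6798339834²
eq1−eq2, eq1−eq3 (x²,y² cancel):
  38.956·x − 110.394·y = 838.861236
  -97.062·x + 14.452·y = -1001.003456
det = 38.956·14.452 − -110.394·-97.062 = -10152.070316
x = (838.861236·14.452 − -110.394·-1001.003456) / -10152.070316 = 9.690787
y = (38.956·-1001.003456 − 838.861236·-97.062) / -10152.070316 = -4.179094
|P − Q| = √((9.690787 − 16.774)² + (-4.179094 − -2.850)²) = 7.206830

7.207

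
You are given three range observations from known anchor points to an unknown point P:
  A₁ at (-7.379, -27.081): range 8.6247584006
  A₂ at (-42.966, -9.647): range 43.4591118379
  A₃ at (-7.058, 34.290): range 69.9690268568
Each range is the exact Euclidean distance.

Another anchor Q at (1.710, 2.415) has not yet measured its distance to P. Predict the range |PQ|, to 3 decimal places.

39.343

eq1: (x + 7.379)² + (y + 27.081)² = 8.6247584006²
eq2: (x + 42.966)² + (y + 9.647)² = 43.4591118379²
eq3: (x + 7.058)² + (y − 34.290)² = 69.9690268568²
eq2−eq1, eq2−eq3 (x²,y² cancel):
  71.174·x − 34.868·y = 662.996381
  71.816·x + 87.874·y = -3720.492619
det = 71.174·87.874 − -34.868·71.816 = 8758.424364
x = (662.996381·87.874 − -34.868·-3720.492619) / 8758.424364 = -8.159686
y = (71.174·-3720.492619 − 662.996381·71.816) / 8758.424364 = -35.670353
|P − Q| = √((-8.159686 − 1.710)² + (-35.670353 − 2.415)²) = 39.343422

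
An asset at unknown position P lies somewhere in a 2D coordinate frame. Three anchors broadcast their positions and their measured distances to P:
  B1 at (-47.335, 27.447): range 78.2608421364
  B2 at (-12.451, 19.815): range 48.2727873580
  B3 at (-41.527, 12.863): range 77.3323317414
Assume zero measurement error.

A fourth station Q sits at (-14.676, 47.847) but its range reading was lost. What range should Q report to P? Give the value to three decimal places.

43.859

eq1: (x + 47.335)² + (y − 27.447)² = 78.2608421364²
eq2: (x + 12.451)² + (y − 19.815)² = 48.2727873580²
eq3: (x + 41.527)² + (y − 12.863)² = 77.3323317414²
eq1−eq2, eq1−eq3 (x²,y² cancel):
  69.768·x − 15.264·y = 1348.219005
  11.616·x − 29.168·y = -959.521657
det = 69.768·-29.168 − -15.264·11.616 = -1857.686400
x = (1348.219005·-29.168 − -15.264·-959.521657) / -1857.686400 = 29.052799
y = (69.768·-959.521657 − 1348.219005·11.616) / -1857.686400 = 44.466504
|P − Q| = √((29.052799 − -14.676)² + (44.466504 − 47.847)²) = 43.859271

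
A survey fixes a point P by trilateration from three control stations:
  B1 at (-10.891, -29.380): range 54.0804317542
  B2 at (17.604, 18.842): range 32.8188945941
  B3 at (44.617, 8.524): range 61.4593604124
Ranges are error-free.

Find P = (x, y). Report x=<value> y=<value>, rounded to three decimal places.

x=-14.712 y=24.565

eq1: (x + 10.891)² + (y + 29.380)² = 54.0804317542²
eq2: (x − 17.604)² + (y − 18.842)² = 32.8188945941²
eq3: (x − 44.617)² + (y − 8.524)² = 61.4593604124²
eq3−eq1, eq3−eq2 (x²,y² cancel):
  -111.016·x − 75.808·y = -228.977100
  -54.026·x + 20.636·y = 1301.759655
det = -111.016·20.636 − -75.808·-54.026 = -6386.529184
x = (-228.977100·20.636 − -75.808·1301.759655) / -6386.529184 = -14.712001
y = (-111.016·1301.759655 − -228.977100·-54.026) / -6386.529184 = 24.565278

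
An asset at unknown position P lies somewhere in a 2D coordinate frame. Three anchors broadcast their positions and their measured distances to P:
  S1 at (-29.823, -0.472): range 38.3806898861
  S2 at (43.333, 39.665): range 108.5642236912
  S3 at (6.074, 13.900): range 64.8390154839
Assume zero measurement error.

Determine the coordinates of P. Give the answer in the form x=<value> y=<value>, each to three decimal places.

x=-31.689 y=-38.807

eq1: (x + 29.823)² + (y + 0.472)² = 38.3806898861²
eq2: (x − 43.333)² + (y − 39.665)² = 108.5642236912²
eq3: (x − 6.074)² + (y − 13.900)² = 64.8390154839²
eq2−eq1, eq2−eq3 (x²,y² cancel):
  -146.312·x − 80.274·y = 7751.686309
  -74.518·x − 51.530·y = 4361.135099
det = -146.312·-51.530 − -80.274·-74.518 = 1557.599428
x = (7751.686309·-51.530 − -80.274·4361.135099) / 1557.599428 = -31.688915
y = (-146.312·4361.135099 − 7751.686309·-74.518) / 1557.599428 = -38.807306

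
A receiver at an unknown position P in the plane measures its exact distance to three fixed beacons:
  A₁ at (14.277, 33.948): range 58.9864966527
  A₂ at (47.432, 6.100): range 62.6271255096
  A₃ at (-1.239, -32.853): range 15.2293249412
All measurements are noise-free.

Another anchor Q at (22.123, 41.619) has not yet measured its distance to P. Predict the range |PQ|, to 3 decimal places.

69.289

eq1: (x − 14.277)² + (y − 33.948)² = 58.9864966527²
eq2: (x − 47.432)² + (y − 6.100)² = 62.6271255096²
eq3: (x + 1.239)² + (y + 32.853)² = 15.2293249412²
eq3−eq1, eq3−eq2 (x²,y² cancel):
  31.032·x + 133.602·y = -2972.029746
  97.342·x + 77.906·y = -2484.074617
det = 31.032·77.906 − 133.602·97.342 = -10587.506892
x = (-2972.029746·77.906 − 133.602·-2484.074617) / -10587.506892 = -9.477055
y = (31.032·-2484.074617 − -2972.029746·97.342) / -10587.506892 = -20.044144
|P − Q| = √((-9.477055 − 22.123)² + (-20.044144 − 41.619)²) = 69.288577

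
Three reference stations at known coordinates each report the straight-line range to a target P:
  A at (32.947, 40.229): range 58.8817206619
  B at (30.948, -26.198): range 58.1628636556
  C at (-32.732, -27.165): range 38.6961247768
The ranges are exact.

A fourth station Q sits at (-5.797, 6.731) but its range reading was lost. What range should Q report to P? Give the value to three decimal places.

10.482

eq1: (x − 32.947)² + (y − 40.229)² = 58.8817206619²
eq2: (x − 30.948)² + (y + 26.198)² = 58.1628636556²
eq3: (x + 32.732)² + (y + 27.165)² = 38.6961247768²
eq2−eq1, eq2−eq3 (x²,y² cancel):
  3.998·x + 132.854·y = 975.625023
  -127.360·x − 1.934·y = 2050.735777
det = 3.998·-1.934 − 132.854·-127.360 = 16912.553308
x = (975.625023·-1.934 − 132.854·2050.735777) / 16912.553308 = -16.220810
y = (3.998·2050.735777 − 975.625023·-127.360) / 16912.553308 = 7.831724
|P − Q| = √((-16.220810 − -5.797)² + (7.831724 − 6.731)²) = 10.481765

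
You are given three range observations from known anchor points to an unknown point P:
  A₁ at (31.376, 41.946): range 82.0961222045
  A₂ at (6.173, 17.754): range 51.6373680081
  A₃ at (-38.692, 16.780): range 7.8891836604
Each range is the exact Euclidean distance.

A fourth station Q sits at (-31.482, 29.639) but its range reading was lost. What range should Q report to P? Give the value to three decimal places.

22.107

eq1: (x − 31.376)² + (y − 41.946)² = 82.0961222045²
eq2: (x − 6.173)² + (y − 17.754)² = 51.6373680081²
eq3: (x + 38.692)² + (y − 16.780)² = 7.8891836604²
eq2−eq1, eq2−eq3 (x²,y² cancel):
  50.406·x + 48.384·y = -1682.745659
  -89.730·x − 1.948·y = 4029.507375
det = 50.406·-1.948 − 48.384·-89.730 = 4243.305432
x = (-1682.745659·-1.948 − 48.384·4029.507375) / 4243.305432 = -45.173674
y = (50.406·4029.507375 − -1682.745659·-89.730) / 4243.305432 = 12.282543
|P − Q| = √((-45.173674 − -31.482)² + (12.282543 − 29.639)²) = 22.106753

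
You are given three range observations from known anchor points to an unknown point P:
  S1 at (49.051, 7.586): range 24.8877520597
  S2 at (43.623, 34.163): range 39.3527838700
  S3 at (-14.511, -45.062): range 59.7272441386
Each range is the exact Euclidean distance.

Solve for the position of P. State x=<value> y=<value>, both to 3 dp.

eq1: (x − 49.051)² + (y − 7.586)² = 24.8877520597²
eq2: (x − 43.623)² + (y − 34.163)² = 39.3527838700²
eq3: (x + 14.511)² + (y + 45.062)² = 59.7272441386²
eq3−eq1, eq3−eq2 (x²,y² cancel):
  127.124·x + 105.296·y = 3170.338522
  116.268·x + 158.450·y = 2847.625827
det = 127.124·158.450 − 105.296·116.268 = 7900.242472
x = (3170.338522·158.450 − 105.296·2847.625827) / 7900.242472 = 25.631685
y = (127.124·2847.625827 − 3170.338522·116.268) / 7900.242472 = -0.836346

x=25.632 y=-0.836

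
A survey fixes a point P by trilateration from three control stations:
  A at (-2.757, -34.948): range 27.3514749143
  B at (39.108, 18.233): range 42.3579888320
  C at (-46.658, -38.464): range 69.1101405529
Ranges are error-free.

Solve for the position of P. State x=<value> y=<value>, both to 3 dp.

eq1: (x + 2.757)² + (y + 34.948)² = 27.3514749143²
eq2: (x − 39.108)² + (y − 18.233)² = 42.3579888320²
eq3: (x + 46.658)² + (y + 38.464)² = 69.1101405529²
eq2−eq1, eq2−eq3 (x²,y² cancel):
  -83.730·x − 106.362·y = 413.181838
  -171.532·x − 113.394·y = -1187.442002
det = -83.730·-113.394 − -106.362·-171.532 = -8750.006964
x = (413.181838·-113.394 − -106.362·-1187.442002) / -8750.006964 = 19.788675
y = (-83.730·-1187.442002 − 413.181838·-171.532) / -8750.006964 = -19.462662

x=19.789 y=-19.463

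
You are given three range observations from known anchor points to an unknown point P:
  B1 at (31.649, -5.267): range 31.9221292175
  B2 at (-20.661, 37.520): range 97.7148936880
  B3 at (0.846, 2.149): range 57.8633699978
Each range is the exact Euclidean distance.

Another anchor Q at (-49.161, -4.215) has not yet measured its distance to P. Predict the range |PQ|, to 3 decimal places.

99.921

eq1: (x − 31.649)² + (y + 5.267)² = 31.9221292175²
eq2: (x + 20.661)² + (y − 37.520)² = 97.7148936880²
eq3: (x − 0.846)² + (y − 2.149)² = 57.8633699978²
eq3−eq2, eq3−eq1 (x²,y² cancel):
  -43.014·x + 70.742·y = -4370.737457
  61.606·x − 14.832·y = 3353.213827
det = -43.014·-14.832 − 70.742·61.606 = -3720.148004
x = (-4370.737457·-14.832 − 70.742·3353.213827) / -3720.148004 = 46.338553
y = (-43.014·3353.213827 − -4370.737457·61.606) / -3720.148004 = -33.608478
|P − Q| = √((46.338553 − -49.161)² + (-33.608478 − -4.215)²) = 99.920674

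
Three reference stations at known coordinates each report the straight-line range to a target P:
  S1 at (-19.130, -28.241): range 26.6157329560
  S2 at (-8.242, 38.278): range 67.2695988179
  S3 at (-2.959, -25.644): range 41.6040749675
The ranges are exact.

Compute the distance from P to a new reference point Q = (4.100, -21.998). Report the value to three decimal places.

eq1: (x + 19.130)² + (y + 28.241)² = 26.6157329560²
eq2: (x + 8.242)² + (y − 38.278)² = 67.2695988179²
eq3: (x + 2.959)² + (y + 25.644)² = 41.6040749675²
eq2−eq1, eq2−eq3 (x²,y² cancel):
  -21.776·x − 133.038·y = 3447.176817
  10.566·x − 127.844·y = 1927.534440
det = -21.776·-127.844 − -133.038·10.566 = 4189.610452
x = (3447.176817·-127.844 − -133.038·1927.534440) / 4189.610452 = -43.981546
y = (-21.776·1927.534440 − 3447.176817·10.566) / 4189.610452 = -18.712208
|P − Q| = √((-43.981546 − 4.100)² + (-18.712208 − -21.998)²) = 48.193688

48.194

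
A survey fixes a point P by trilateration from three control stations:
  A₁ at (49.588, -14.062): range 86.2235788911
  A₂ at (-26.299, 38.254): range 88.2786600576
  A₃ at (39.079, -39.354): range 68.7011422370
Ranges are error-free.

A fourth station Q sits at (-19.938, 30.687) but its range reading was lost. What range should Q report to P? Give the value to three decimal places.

eq1: (x − 49.588)² + (y + 14.062)² = 86.2235788911²
eq2: (x + 26.299)² + (y − 38.254)² = 88.2786600576²
eq3: (x − 39.079)² + (y + 39.354)² = 68.7011422370²
eq3−eq1, eq3−eq2 (x²,y² cancel):
  21.018·x + 50.584·y = -3133.854581
  -130.756·x + 155.216·y = -3994.174517
det = 21.018·155.216 − 50.584·-130.756 = 9876.491392
x = (-3133.854581·155.216 − 50.584·-3994.174517) / 9876.491392 = -28.793935
y = (21.018·-3994.174517 − -3133.854581·-130.756) / 9876.491392 = -49.989397
|P − Q| = √((-28.793935 − -19.938)² + (-49.989397 − 30.687)²) = 81.161004

81.161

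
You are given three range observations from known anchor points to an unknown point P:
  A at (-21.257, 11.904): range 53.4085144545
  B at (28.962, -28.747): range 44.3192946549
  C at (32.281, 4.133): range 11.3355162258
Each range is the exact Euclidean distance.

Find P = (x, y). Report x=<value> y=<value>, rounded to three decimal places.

eq1: (x + 21.257)² + (y − 11.904)² = 53.4085144545²
eq2: (x − 28.962)² + (y + 28.747)² = 44.3192946549²
eq3: (x − 32.281)² + (y − 4.133)² = 11.3355162258²
eq1−eq2, eq1−eq3 (x²,y² cancel):
  100.438·x − 81.302·y = 1959.891726
  107.076·x − 15.542·y = 3189.554873
det = 100.438·-15.542 − -81.302·107.076 = 7144.485556
x = (1959.891726·-15.542 − -81.302·3189.554873) / 7144.485556 = 32.032615
y = (100.438·3189.554873 − 1959.891726·107.076) / 7144.485556 = 15.465795

x=32.033 y=15.466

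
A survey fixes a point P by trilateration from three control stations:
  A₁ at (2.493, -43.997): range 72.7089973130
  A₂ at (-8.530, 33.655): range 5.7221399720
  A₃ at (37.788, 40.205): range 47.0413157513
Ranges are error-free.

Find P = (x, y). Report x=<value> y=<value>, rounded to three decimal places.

x=-7.643 y=28.002

eq1: (x − 2.493)² + (y + 43.997)² = 72.7089973130²
eq2: (x + 8.530)² + (y − 33.655)² = 5.7221399720²
eq3: (x − 37.788)² + (y − 40.205)² = 47.0413157513²
eq3−eq1, eq3−eq2 (x²,y² cancel):
  -70.590·x − 168.404·y = -4176.136814
  -92.636·x − 13.100·y = 341.187458
det = -70.590·-13.100 − -168.404·-92.636 = -14675.543944
x = (-4176.136814·-13.100 − -168.404·341.187458) / -14675.543944 = -7.642969
y = (-70.590·341.187458 − -4176.136814·-92.636) / -14675.543944 = 28.002031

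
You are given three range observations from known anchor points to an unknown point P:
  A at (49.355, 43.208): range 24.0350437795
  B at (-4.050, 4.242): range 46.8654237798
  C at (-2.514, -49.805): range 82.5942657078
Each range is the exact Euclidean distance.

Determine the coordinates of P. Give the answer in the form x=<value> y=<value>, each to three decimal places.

x=39.629 y=21.229

eq1: (x − 49.355)² + (y − 43.208)² = 24.0350437795²
eq2: (x + 4.050)² + (y − 4.242)² = 46.8654237798²
eq3: (x + 2.514)² + (y + 49.805)² = 82.5942657078²
eq1−eq3, eq1−eq2 (x²,y² cancel):
  -103.738·x − 186.026·y = -8060.118466
  -106.810·x − 77.932·y = -5887.134842
det = -103.738·-77.932 − -186.026·-106.810 = -11784.927244
x = (-8060.118466·-77.932 − -186.026·-5887.134842) / -11784.927244 = 39.628500
y = (-103.738·-5887.134842 − -8060.118466·-106.810) / -11784.927244 = 21.228952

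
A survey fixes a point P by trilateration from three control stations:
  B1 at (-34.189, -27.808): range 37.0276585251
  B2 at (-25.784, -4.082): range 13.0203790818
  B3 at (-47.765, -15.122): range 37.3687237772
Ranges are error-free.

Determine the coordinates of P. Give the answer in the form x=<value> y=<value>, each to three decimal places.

x=-15.890 y=4.382

eq1: (x + 34.189)² + (y + 27.808)² = 37.0276585251²
eq2: (x + 25.784)² + (y + 4.082)² = 13.0203790818²
eq3: (x + 47.765)² + (y + 15.122)² = 37.3687237772²
eq1−eq3, eq1−eq2 (x²,y² cancel):
  -27.152·x + 25.372·y = 542.623503
  16.810·x + 47.452·y = -59.177981
det = -27.152·47.452 − 25.372·16.810 = -1714.920024
x = (542.623503·47.452 − 25.372·-59.177981) / -1714.920024 = -15.889974
y = (-27.152·-59.177981 − 542.623503·16.810) / -1714.920024 = 4.381954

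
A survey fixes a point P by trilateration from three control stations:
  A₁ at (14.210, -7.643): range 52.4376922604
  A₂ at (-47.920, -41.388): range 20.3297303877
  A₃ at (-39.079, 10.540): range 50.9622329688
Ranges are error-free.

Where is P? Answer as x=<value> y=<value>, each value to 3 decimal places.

x=-27.715 y=-39.139

eq1: (x − 14.210)² + (y + 7.643)² = 52.4376922604²
eq2: (x + 47.920)² + (y + 41.388)² = 20.3297303877²
eq3: (x + 39.079)² + (y − 10.540)² = 50.9622329688²
eq3−eq2, eq3−eq1 (x²,y² cancel):
  -17.682·x − 103.856·y = 4554.884355
  106.578·x − 36.366·y = -1530.482672
det = -17.682·-36.366 − -103.856·106.578 = 11711.788380
x = (4554.884355·-36.366 − -103.856·-1530.482672) / 11711.788380 = -27.715044
y = (-17.682·-1530.482672 − 4554.884355·106.578) / 11711.788380 = -39.139067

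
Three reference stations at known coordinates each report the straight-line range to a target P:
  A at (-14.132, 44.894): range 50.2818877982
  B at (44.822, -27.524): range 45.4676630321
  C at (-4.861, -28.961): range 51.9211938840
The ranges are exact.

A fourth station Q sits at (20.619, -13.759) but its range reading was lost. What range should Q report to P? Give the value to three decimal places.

eq1: (x + 14.132)² + (y − 44.894)² = 50.2818877982²
eq2: (x − 44.822)² + (y + 27.524)² = 45.4676630321²
eq3: (x + 4.861)² + (y + 28.961)² = 51.9211938840²
eq3−eq2, eq3−eq1 (x²,y² cancel):
  99.366·x + 2.874·y = 2532.715411
  -18.542·x + 147.710·y = 1520.357952
det = 99.366·147.710 − 2.874·-18.542 = 14730.641568
x = (2532.715411·147.710 − 2.874·1520.357952) / 14730.641568 = 25.099917
y = (99.366·1520.357952 − 2532.715411·-18.542) / 14730.641568 = 13.443644
|P − Q| = √((25.099917 − 20.619)² + (13.443644 − -13.759)²) = 27.569230

27.569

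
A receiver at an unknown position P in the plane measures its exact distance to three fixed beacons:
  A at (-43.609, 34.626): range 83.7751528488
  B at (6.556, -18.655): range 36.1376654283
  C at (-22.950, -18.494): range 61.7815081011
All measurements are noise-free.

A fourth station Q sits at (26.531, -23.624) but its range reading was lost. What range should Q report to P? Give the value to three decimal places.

29.019

eq1: (x + 43.609)² + (y − 34.626)² = 83.7751528488²
eq2: (x − 6.556)² + (y + 18.655)² = 36.1376654283²
eq3: (x + 22.950)² + (y + 18.494)² = 61.7815081011²
eq2−eq3, eq2−eq1 (x²,y² cancel):
  -59.012·x + 0.322·y = -2033.283506
  -100.330·x + 106.562·y = -3002.630776
det = -59.012·106.562 − 0.322·-100.330 = -6256.130484
x = (-2033.283506·106.562 − 0.322·-3002.630776) / -6256.130484 = 34.478806
y = (-59.012·-3002.630776 − -2033.283506·-100.330) / -6256.130484 = 4.285091
|P − Q| = √((34.478806 − 26.531)² + (4.285091 − -23.624)²) = 29.018700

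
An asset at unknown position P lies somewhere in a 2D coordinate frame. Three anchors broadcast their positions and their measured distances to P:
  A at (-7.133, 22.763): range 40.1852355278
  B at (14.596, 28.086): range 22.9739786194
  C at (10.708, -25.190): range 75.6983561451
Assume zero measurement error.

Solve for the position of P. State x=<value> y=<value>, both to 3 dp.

x=22.840 y=49.530

eq1: (x + 7.133)² + (y − 22.763)² = 40.1852355278²
eq2: (x − 14.596)² + (y − 28.086)² = 22.9739786194²
eq3: (x − 10.708)² + (y + 25.190)² = 75.6983561451²
eq3−eq1, eq3−eq2 (x²,y² cancel):
  -35.682·x + 95.906·y = 3935.224463
  7.776·x + 106.552·y = 5455.106677
det = -35.682·106.552 − 95.906·7.776 = -4547.753520
x = (3935.224463·106.552 − 95.906·5455.106677) / -4547.753520 = 22.840161
y = (-35.682·5455.106677 − 3935.224463·7.776) / -4547.753520 = 49.529822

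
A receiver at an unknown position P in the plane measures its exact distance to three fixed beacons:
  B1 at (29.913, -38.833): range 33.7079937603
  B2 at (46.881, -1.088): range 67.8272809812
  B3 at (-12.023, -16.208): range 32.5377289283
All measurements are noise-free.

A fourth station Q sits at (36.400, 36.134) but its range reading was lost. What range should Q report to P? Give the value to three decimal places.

eq1: (x − 29.913)² + (y + 38.833)² = 33.7079937603²
eq2: (x − 46.881)² + (y + 1.088)² = 67.8272809812²
eq3: (x + 12.023)² + (y + 16.208)² = 32.5377289283²
eq2−eq3, eq2−eq1 (x²,y² cancel):
  -117.808·x − 30.240·y = 1750.076129
  -33.936·x − 75.490·y = 3668.088755
det = -117.808·-75.490 − -30.240·-33.936 = 7867.101280
x = (1750.076129·-75.490 − -30.240·3668.088755) / 7867.101280 = -2.693526
y = (-117.808·3668.088755 − 1750.076129·-33.936) / 7867.101280 = -47.379537
|P − Q| = √((-2.693526 − 36.400)² + (-47.379537 − 36.134)²) = 92.210708

92.211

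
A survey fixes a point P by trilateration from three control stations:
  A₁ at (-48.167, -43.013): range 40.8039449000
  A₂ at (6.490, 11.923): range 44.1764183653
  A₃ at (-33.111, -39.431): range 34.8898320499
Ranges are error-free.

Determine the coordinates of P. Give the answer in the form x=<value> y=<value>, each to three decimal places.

eq1: (x + 48.167)² + (y + 43.013)² = 40.8039449000²
eq2: (x − 6.490)² + (y − 11.923)² = 44.1764183653²
eq3: (x + 33.111)² + (y + 39.431)² = 34.8898320499²
eq3−eq1, eq3−eq2 (x²,y² cancel):
  -30.112·x − 7.164·y = 1071.374437
  79.202·x + 102.708·y = -3201.119612
det = -30.112·102.708 − -7.164·79.202 = -2525.340168
x = (1071.374437·102.708 − -7.164·-3201.119612) / -2525.340168 = -34.492741
y = (-30.112·-3201.119612 − 1071.374437·79.202) / -2525.340168 = -4.568539

x=-34.493 y=-4.569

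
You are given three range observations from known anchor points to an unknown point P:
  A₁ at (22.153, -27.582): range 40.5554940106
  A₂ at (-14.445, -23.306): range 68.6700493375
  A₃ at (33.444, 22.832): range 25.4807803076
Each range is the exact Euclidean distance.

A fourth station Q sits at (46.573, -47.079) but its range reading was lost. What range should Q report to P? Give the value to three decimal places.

eq1: (x − 22.153)² + (y + 27.582)² = 40.5554940106²
eq2: (x + 14.445)² + (y + 23.306)² = 68.6700493375²
eq3: (x − 33.444)² + (y − 22.832)² = 25.4807803076²
eq1−eq3, eq1−eq2 (x²,y² cancel):
  22.582·x + 100.828·y = 1383.757156
  -73.196·x + 8.552·y = -3570.522054
det = 22.582·8.552 − 100.828·-73.196 = 7573.327552
x = (1383.757156·8.552 − 100.828·-3570.522054) / 7573.327552 = 49.098958
y = (22.582·-3570.522054 − 1383.757156·-73.196) / 7573.327552 = 2.727462
|P − Q| = √((49.098958 − 46.573)² + (2.727462 − -47.079)²) = 49.870473

49.870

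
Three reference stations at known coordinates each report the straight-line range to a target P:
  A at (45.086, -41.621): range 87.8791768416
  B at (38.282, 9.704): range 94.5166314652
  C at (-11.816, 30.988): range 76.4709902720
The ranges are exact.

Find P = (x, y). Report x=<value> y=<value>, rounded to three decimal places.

eq1: (x − 45.086)² + (y + 41.621)² = 87.8791768416²
eq2: (x − 38.282)² + (y − 9.704)² = 94.5166314652²
eq3: (x + 11.816)² + (y − 30.988)² = 76.4709902720²
eq3−eq1, eq3−eq2 (x²,y² cancel):
  113.804·x − 145.218·y = 790.243668
  100.196·x − 42.568·y = -2625.776130
det = 113.804·-42.568 − -145.218·100.196 = 9705.854056
x = (790.243668·-42.568 − -145.218·-2625.776130) / 9705.854056 = -42.752451
y = (113.804·-2625.776130 − 790.243668·100.196) / 9705.854056 = -38.945886

x=-42.752 y=-38.946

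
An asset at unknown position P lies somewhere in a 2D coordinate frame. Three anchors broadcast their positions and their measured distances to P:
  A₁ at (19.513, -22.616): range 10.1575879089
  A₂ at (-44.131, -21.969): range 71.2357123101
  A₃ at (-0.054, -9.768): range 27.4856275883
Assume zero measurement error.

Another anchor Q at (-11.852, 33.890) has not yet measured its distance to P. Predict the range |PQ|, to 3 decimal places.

eq1: (x − 19.513)² + (y + 22.616)² = 10.1575879089²
eq2: (x + 44.131)² + (y + 21.969)² = 71.2357123101²
eq3: (x + 0.054)² + (y + 9.768)² = 27.4856275883²
eq3−eq2, eq3−eq1 (x²,y² cancel):
  -88.154·x − 24.402·y = -1984.301602
  39.134·x − 25.696·y = 1449.107017
det = -88.154·-25.696 − -24.402·39.134 = 3220.153052
x = (-1984.301602·-25.696 − -24.402·1449.107017) / 3220.153052 = 26.815410
y = (-88.154·1449.107017 − -1984.301602·39.134) / 3220.153052 = -15.555447
|P − Q| = √((26.815410 − -11.852)² + (-15.555447 − 33.890)²) = 62.769585

62.770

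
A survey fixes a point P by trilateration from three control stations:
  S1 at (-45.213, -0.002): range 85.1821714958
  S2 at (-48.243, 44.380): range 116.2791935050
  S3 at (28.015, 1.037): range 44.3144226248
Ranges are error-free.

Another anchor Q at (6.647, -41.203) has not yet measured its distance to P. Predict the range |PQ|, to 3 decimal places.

21.610

eq1: (x + 45.213)² + (y + 0.002)² = 85.1821714958²
eq2: (x + 48.243)² + (y − 44.380)² = 116.2791935050²
eq3: (x − 28.015)² + (y − 1.037)² = 44.3144226248²
eq3−eq2, eq3−eq1 (x²,y² cancel):
  -152.516·x + 86.686·y = -8046.026935
  -146.456·x − 2.078·y = -4033.934509
det = -152.516·-2.078 − 86.686·-146.456 = 13012.613064
x = (-8046.026935·-2.078 − 86.686·-4033.934509) / 13012.613064 = 28.157703
y = (-152.516·-4033.934509 − -8046.026935·-146.456) / 13012.613064 = -43.277193
|P − Q| = √((28.157703 − 6.647)² + (-43.277193 − -41.203)²) = 21.610475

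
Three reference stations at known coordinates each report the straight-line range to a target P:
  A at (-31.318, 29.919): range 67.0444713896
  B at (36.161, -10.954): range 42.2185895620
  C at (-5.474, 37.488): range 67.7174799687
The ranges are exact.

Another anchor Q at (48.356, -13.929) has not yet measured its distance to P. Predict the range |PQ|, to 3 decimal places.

52.379

eq1: (x + 31.318)² + (y − 29.919)² = 67.0444713896²
eq2: (x − 36.161)² + (y + 10.954)² = 42.2185895620²
eq3: (x + 5.474)² + (y − 37.488)² = 67.7174799687²
eq1−eq2, eq1−eq3 (x²,y² cancel):
  134.958·x − 81.746·y = 2264.196191
  51.688·x + 15.138·y = -531.344814
det = 134.958·15.138 − -81.746·51.688 = 6268.281452
x = (2264.196191·15.138 − -81.746·-531.344814) / 6268.281452 = -1.461311
y = (134.958·-531.344814 − 2264.196191·51.688) / 6268.281452 = -30.110487
|P − Q| = √((-1.461311 − 48.356)² + (-30.110487 − -13.929)²) = 52.379433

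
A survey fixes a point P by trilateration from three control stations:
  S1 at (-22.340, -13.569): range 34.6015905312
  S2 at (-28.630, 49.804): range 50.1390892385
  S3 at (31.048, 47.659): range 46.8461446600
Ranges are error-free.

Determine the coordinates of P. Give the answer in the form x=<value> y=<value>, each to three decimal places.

x=2.511 y=10.508

eq1: (x + 22.340)² + (y + 13.569)² = 34.6015905312²
eq2: (x + 28.630)² + (y − 49.804)² = 50.1390892385²
eq3: (x − 31.048)² + (y − 47.659)² = 46.8461446600²
eq3−eq2, eq3−eq1 (x²,y² cancel):
  -119.356·x + 4.290·y = -254.610269
  -106.776·x − 122.456·y = -1554.874022
det = -119.356·-122.456 − 4.290·-106.776 = 15073.927376
x = (-254.610269·-122.456 − 4.290·-1554.874022) / 15073.927376 = 2.510889
y = (-119.356·-1554.874022 − -254.610269·-106.776) / 15073.927376 = 10.508030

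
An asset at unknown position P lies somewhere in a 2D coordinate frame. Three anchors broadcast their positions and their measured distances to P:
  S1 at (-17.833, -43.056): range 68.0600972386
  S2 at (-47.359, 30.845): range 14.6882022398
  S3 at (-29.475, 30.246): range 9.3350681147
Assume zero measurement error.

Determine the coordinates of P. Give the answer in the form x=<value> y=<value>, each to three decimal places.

x=-35.082 y=22.782

eq1: (x + 17.833)² + (y + 43.056)² = 68.0600972386²
eq2: (x + 47.359)² + (y − 30.845)² = 14.6882022398²
eq3: (x + 29.475)² + (y − 30.246)² = 9.3350681147²
eq2−eq3, eq2−eq1 (x²,y² cancel):
  35.768·x − 1.198·y = -1282.092977
  59.052·x − 147.802·y = -5438.887432
det = 35.768·-147.802 − -1.198·59.052 = -5215.837640
x = (-1282.092977·-147.802 − -1.198·-5438.887432) / -5215.837640 = -35.081636
y = (35.768·-5438.887432 − -1282.092977·59.052) / -5215.837640 = 22.782145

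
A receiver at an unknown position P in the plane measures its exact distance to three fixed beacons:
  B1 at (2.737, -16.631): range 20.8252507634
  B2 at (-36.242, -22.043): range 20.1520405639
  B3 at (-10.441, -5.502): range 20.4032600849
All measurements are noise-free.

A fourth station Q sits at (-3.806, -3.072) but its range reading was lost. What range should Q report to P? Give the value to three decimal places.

eq1: (x − 2.737)² + (y + 16.631)² = 20.8252507634²
eq2: (x + 36.242)² + (y + 22.043)² = 20.1520405639²
eq3: (x + 10.441)² + (y + 5.502)² = 20.4032600849²
eq3−eq2, eq3−eq1 (x²,y² cancel):
  -51.602·x − 33.082·y = 1670.278211
  26.356·x − 22.258·y = 127.396798
det = -51.602·-22.258 − -33.082·26.356 = 2020.466508
x = (1670.278211·-22.258 − -33.082·127.396798) / 2020.466508 = -16.314307
y = (-51.602·127.396798 − 1670.278211·26.356) / 2020.466508 = -25.041634
|P − Q| = √((-16.314307 − -3.806)² + (-25.041634 − -3.072)²) = 25.280873

25.281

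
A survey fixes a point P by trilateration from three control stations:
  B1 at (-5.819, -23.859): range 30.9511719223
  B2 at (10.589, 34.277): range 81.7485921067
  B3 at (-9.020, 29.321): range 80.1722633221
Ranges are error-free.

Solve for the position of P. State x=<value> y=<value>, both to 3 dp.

eq1: (x + 5.819)² + (y + 23.859)² = 30.9511719223²
eq2: (x − 10.589)² + (y − 34.277)² = 81.7485921067²
eq3: (x + 9.020)² + (y − 29.321)² = 80.1722633221²
eq2−eq3, eq2−eq1 (x²,y² cancel):
  -39.218·x − 9.912·y = -90.717704
  -32.816·x − 116.272·y = 5040.930260
det = -39.218·-116.272 − -9.912·-32.816 = 4234.683104
x = (-90.717704·-116.272 − -9.912·5040.930260) / 4234.683104 = 14.290002
y = (-39.218·5040.930260 − -90.717704·-32.816) / 4234.683104 = -47.387771

x=14.290 y=-47.388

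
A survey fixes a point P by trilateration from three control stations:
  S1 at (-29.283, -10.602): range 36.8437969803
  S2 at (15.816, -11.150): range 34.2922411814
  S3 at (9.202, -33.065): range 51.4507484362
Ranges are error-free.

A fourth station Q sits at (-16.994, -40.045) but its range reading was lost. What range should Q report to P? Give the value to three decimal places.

eq1: (x + 29.283)² + (y + 10.602)² = 36.8437969803²
eq2: (x − 15.816)² + (y + 11.150)² = 34.2922411814²
eq3: (x − 9.202)² + (y + 33.065)² = 51.4507484362²
eq1−eq2, eq1−eq3 (x²,y² cancel):
  90.198·x − 1.096·y = -413.920566
  76.970·x − 44.926·y = -1081.639603
det = 90.198·-44.926 − -1.096·76.970 = -3967.876228
x = (-413.920566·-44.926 − -1.096·-1081.639603) / -3967.876228 = -4.387818
y = (90.198·-1081.639603 − -413.920566·76.970) / -3967.876228 = 16.558546
|P − Q| = √((-4.387818 − -16.994)² + (16.558546 − -40.045)²) = 57.990321

57.990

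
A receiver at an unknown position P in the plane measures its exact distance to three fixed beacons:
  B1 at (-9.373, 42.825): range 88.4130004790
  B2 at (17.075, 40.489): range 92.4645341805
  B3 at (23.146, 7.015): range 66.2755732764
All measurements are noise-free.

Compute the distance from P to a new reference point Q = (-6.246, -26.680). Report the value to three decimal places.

eq1: (x + 9.373)² + (y − 42.825)² = 88.4130004790²
eq2: (x − 17.075)² + (y − 40.489)² = 92.4645341805²
eq3: (x − 23.146)² + (y − 7.015)² = 66.2755732764²
eq3−eq2, eq3−eq1 (x²,y² cancel):
  -12.142·x + 66.948·y = -2811.271263
  -65.038·x + 71.620·y = -2087.520828
det = -12.142·71.620 − 66.948·-65.038 = 3484.553984
x = (-2811.271263·71.620 − 66.948·-2087.520828) / 3484.553984 = -17.674544
y = (-12.142·-2087.520828 − -2811.271263·-65.038) / 3484.553984 = -45.197401
|P − Q| = √((-17.674544 − -6.246)² + (-45.197401 − -26.680)²) = 21.760187

21.760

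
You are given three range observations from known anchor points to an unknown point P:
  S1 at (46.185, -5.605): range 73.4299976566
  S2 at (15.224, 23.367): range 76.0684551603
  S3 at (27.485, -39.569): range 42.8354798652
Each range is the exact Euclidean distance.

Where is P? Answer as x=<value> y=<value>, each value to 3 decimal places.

x=-14.780 y=-46.534

eq1: (x − 46.185)² + (y + 5.605)² = 73.4299976566²
eq2: (x − 15.224)² + (y − 23.367)² = 76.0684551603²
eq3: (x − 27.485)² + (y + 39.569)² = 42.8354798652²
eq3−eq2, eq3−eq1 (x²,y² cancel):
  -24.522·x + 125.872·y = -5494.875656
  37.400·x + 67.928·y = -3713.746957
det = -24.522·67.928 − 125.872·37.400 = -6373.343216
x = (-5494.875656·67.928 − 125.872·-3713.746957) / -6373.343216 = -14.780444
y = (-24.522·-3713.746957 − -5494.875656·37.400) / -6373.343216 = -46.533953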